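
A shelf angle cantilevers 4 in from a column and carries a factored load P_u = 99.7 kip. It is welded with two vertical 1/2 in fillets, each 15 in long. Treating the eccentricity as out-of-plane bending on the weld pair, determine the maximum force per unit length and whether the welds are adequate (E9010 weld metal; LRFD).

E90XX → F_EXX = 90 ksi.
L_w = 2 × 15 = 30 in; section modulus (unit throat) S = 2 × L²/6 = 75 in².
Direct shear f_v = P/L_w = 99.7/30 = 3.323 kip/in.
Moment M = P × e = 99.7 × 4 = 398.8 kip·in; bending f_b = M/S = 5.317 kip/in.
f_max = √(f_v² + f_b²) = √(3.323² + 5.317²) = 6.27 kip/in.
φr_n = 0.75 × 0.6 × 90 × (0.707 × 0.5) = 14.32 kip/in → adequate.

f_max ≈ 6.27 kip/in; adequate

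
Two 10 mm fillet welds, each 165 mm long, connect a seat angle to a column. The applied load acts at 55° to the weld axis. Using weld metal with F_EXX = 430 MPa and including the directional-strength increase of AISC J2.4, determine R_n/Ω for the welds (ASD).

R_n/Ω ≈ 413 kN

t_e = 0.707 × 10 = 7.07 mm; A_we = 7.07 × 330 = 2333 mm².
Directional factor: 1.0 + 0.5 sin^1.5(55°) = 1.371.
F_nw = 0.6 × 430 × 1.371 = 353.6 MPa.
R_n/Ω = (353.6 × 2333) / 2.0 × 10⁻³ = 412.5 kN.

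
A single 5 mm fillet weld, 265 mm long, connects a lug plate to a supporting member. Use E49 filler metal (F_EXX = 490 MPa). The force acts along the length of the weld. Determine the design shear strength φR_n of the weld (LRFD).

Effective throat t_e = 0.707 × 5 = 3.535 mm.
Total length L = 265 mm; A_we = 3.535 × 265 = 936.8 mm².
F_nw = 0.6 F_EXX = 0.6 × 490 = 294 MPa.
φR_n = 0.75 × 294 × 936.8 × 10⁻³ = 206.6 kN.

φR_n ≈ 207 kN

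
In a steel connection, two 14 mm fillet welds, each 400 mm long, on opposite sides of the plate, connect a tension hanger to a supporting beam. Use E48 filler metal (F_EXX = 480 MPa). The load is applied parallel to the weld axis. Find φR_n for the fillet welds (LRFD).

Effective throat t_e = 0.707 × 14 = 9.898 mm.
Total length L = 800 mm; A_we = 9.898 × 800 = 7918 mm².
F_nw = 0.6 F_EXX = 0.6 × 480 = 288 MPa.
φR_n = 0.75 × 288 × 7918 × 10⁻³ = 1710 kN.

φR_n ≈ 1710 kN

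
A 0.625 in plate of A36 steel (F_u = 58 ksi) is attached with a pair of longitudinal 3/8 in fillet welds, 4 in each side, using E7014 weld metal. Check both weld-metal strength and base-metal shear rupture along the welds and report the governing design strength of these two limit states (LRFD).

E70XX → F_EXX = 70 ksi.
t_e = 0.707 × 0.375 = 0.2651 in; L = 8 in.
Weld metal: φR_n = 0.75 × 0.6 × 70 × 0.2651 × 8 = 66.81 kip.
Base metal (shear rupture): φR_n = 0.75 × 0.6 × 58 × 0.625 × 8 = 130.5 kip.
Governing: weld metal.

φR_n ≈ 66.8 kip (weld metal governs)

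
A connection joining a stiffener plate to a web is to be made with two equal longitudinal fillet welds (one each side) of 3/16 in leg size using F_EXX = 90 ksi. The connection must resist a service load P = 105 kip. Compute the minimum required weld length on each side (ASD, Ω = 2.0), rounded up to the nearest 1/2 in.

L = 15 in on each side

Throat t_e = 0.707 × 0.1875 = 0.1326 in.
r_n/Ω = (0.6 × 90 × 0.1326) / 2.0 = 3.579 kip/in.
L_req = P / (r_n/Ω) = 105 / 3.579 = 29.34 in total.
Per side: 29.34 / 2 = 14.67 in.
Round up → use L = 15 in on each side.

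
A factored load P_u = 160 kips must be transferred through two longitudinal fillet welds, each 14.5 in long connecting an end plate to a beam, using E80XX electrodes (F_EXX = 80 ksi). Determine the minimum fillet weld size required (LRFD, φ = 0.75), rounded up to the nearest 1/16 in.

w = 1/4 in

Total weld length L = 29 in.
Required throat t_e = P_u / (φ × 0.6 F_EXX × L) = 160 / (0.75 × 0.6 × 80 × 29) = 0.1533 in.
Required leg w = t_e / 0.707 = 0.2168 in → use 1/4 in.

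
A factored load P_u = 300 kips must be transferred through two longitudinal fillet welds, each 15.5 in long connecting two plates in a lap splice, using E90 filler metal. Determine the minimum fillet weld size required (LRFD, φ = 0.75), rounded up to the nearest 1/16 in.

E90XX → F_EXX = 90 ksi.
Total weld length L = 31 in.
Required throat t_e = P_u / (φ × 0.6 F_EXX × L) = 300 / (0.75 × 0.6 × 90 × 31) = 0.2389 in.
Required leg w = t_e / 0.707 = 0.338 in → use 3/8 in.

w = 3/8 in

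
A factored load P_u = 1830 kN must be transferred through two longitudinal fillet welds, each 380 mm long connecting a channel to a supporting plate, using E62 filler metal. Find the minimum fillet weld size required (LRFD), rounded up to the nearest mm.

E62XX → F_EXX = 620 MPa.
Total weld length L = 760 mm.
Required throat t_e = P_u / (φ × 0.6 F_EXX × L) = 1830 / (0.75 × 0.6 × 620 × 760 × 10⁻³) = 8.63 mm.
Required leg w = t_e / 0.707 = 12.21 mm → use 13 mm.

w = 13 mm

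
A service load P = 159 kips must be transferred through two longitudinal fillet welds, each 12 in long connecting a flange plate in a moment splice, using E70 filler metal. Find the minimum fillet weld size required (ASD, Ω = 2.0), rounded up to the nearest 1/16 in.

E70XX → F_EXX = 70 ksi.
Total weld length L = 24 in.
Required throat t_e = P × Ω / (0.6 F_EXX × L) = 159 × 2.0 / (0.6 × 70 × 24) = 0.3155 in.
Required leg w = t_e / 0.707 = 0.4462 in → use 1/2 in.

w = 1/2 in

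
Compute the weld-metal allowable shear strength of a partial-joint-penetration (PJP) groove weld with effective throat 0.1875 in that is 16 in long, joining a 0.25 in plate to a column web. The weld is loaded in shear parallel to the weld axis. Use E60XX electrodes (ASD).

R_n/Ω ≈ 54 kip

E60XX → F_EXX = 60 ksi.
Effective throat (given) t_e = 0.1875 in.
A_we = 0.1875 × 16 = 3 in².
F_nw = 0.6 F_EXX = 36 ksi.
R_n/Ω = (36 × 3) / 2.0 = 54 kip.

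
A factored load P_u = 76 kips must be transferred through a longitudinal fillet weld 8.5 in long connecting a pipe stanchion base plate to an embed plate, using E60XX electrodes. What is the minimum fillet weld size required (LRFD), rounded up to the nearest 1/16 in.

w = 1/2 in

E60XX → F_EXX = 60 ksi.
Total weld length L = 8.5 in.
Required throat t_e = P_u / (φ × 0.6 F_EXX × L) = 76 / (0.75 × 0.6 × 60 × 8.5) = 0.3312 in.
Required leg w = t_e / 0.707 = 0.4684 in → use 1/2 in.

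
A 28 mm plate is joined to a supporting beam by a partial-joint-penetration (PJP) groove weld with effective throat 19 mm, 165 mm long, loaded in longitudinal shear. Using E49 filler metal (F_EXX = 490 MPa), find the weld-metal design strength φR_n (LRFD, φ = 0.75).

Effective throat (given) t_e = 19 mm.
A_we = 19 × 165 = 3135 mm².
F_nw = 0.6 F_EXX = 294 MPa.
φR_n = 0.75 × 294 × 3135 × 10⁻³ = 691.3 kN.

φR_n ≈ 691 kN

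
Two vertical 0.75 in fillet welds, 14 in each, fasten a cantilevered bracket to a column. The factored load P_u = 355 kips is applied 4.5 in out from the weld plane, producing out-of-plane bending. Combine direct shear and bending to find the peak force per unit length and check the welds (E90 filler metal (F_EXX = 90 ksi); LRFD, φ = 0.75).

L_w = 2 × 14 = 28 in; section modulus (unit throat) S = 2 × L²/6 = 65.33 in².
Direct shear f_v = P/L_w = 355/28 = 12.68 kip/in.
Moment M = P × e = 355 × 4.5 = 1597.5 kip·in; bending f_b = M/S = 24.45 kip/in.
f_max = √(f_v² + f_b²) = √(12.68² + 24.45²) = 27.54 kip/in.
φr_n = 0.75 × 0.6 × 90 × (0.707 × 0.75) = 21.48 kip/in → NOT adequate.

f_max ≈ 27.5 kip/in; NOT adequate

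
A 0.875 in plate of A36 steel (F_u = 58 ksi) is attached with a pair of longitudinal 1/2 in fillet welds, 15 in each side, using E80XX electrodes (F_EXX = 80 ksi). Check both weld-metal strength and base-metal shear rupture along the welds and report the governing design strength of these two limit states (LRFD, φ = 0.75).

φR_n ≈ 382 kips (weld metal governs)

t_e = 0.707 × 0.5 = 0.3535 in; L = 30 in.
Weld metal: φR_n = 0.75 × 0.6 × 80 × 0.3535 × 30 = 381.8 kips.
Base metal (shear rupture): φR_n = 0.75 × 0.6 × 58 × 0.875 × 30 = 685.1 kips.
Governing: weld metal.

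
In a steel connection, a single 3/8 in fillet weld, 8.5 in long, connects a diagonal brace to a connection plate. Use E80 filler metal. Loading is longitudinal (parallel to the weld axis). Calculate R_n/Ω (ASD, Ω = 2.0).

E80XX → F_EXX = 80 ksi.
Effective throat t_e = 0.707 × 0.375 = 0.2651 in.
Total length L = 8.5 in; A_we = 0.2651 × 8.5 = 2.254 in².
F_nw = 0.6 F_EXX = 0.6 × 80 = 48 ksi.
R_n = 48 × 2.254 = 108.2 kips; R_n/Ω = 108.2/2.0 = 54.09 kips.

R_n/Ω ≈ 54.1 kips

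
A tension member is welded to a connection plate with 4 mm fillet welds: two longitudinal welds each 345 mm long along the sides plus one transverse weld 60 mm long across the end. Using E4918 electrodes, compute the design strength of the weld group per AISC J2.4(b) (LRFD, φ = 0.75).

E49XX → F_EXX = 490 MPa.
t_e = 0.707 × 4 = 2.828 mm.
R_nwl = 0.6 × 490 × 2.828 × 690 × 10⁻³ = 573.7 kN (longitudinal, 2 welds).
R_nwt = 0.6 × 490 × 2.828 × 60 × 10⁻³ = 49.89 kN (transverse, base value).
(i) R_nwl + R_nwt = 623.6 kN; (ii) 0.85 R_nwl + 1.5 R_nwt = 562.5 kN.
R_n = max = 623.6 kN [governs: (i)]; φR_n = 467.7 kN.

φR_n ≈ 468 kN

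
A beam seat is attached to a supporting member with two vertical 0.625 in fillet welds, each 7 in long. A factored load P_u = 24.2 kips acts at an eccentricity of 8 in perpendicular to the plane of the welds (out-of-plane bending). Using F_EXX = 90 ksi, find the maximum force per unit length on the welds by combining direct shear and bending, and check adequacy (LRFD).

f_max ≈ 12 kip/in; adequate

L_w = 2 × 7 = 14 in; section modulus (unit throat) S = 2 × L²/6 = 16.33 in².
Direct shear f_v = P/L_w = 24.2/14 = 1.729 kip/in.
Moment M = P × e = 24.2 × 8 = 193.6 kip·in; bending f_b = M/S = 11.85 kip/in.
f_max = √(f_v² + f_b²) = √(1.729² + 11.85²) = 11.98 kip/in.
φr_n = 0.75 × 0.6 × 90 × (0.707 × 0.625) = 17.9 kip/in → adequate.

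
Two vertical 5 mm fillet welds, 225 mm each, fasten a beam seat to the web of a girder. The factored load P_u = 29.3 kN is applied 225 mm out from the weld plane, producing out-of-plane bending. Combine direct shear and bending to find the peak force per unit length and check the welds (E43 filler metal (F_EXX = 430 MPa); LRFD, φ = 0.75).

L_w = 2 × 225 = 450 mm; section modulus (unit throat) S = 2 × L²/6 = 16880 mm².
Direct shear f_v = P/L_w = 29.3×10³/450 = 65.11 N/mm.
Moment M = P × e = 29.3×10³ × 225 = 6592500 N·mm; bending f_b = M/S = 390.7 N/mm.
f_max = √(f_v² + f_b²) = √(65.11² + 390.7²) = 396.1 N/mm.
φr_n = 0.75 × 0.6 × 430 × (0.707 × 5) = 684 N/mm → adequate.

f_max ≈ 396 N/mm; adequate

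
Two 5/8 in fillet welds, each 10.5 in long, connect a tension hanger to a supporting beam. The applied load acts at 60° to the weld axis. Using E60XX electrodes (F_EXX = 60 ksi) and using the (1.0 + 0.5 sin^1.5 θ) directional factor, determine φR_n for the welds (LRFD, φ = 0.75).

φR_n ≈ 352 kip

t_e = 0.707 × 0.625 = 0.4419 in; A_we = 0.4419 × 21 = 9.279 in².
Directional factor: 1.0 + 0.5 sin^1.5(60°) = 1.403.
F_nw = 0.6 × 60 × 1.403 = 50.51 ksi.
φR_n = 0.75 × 50.51 × 9.279 = 351.5 kip.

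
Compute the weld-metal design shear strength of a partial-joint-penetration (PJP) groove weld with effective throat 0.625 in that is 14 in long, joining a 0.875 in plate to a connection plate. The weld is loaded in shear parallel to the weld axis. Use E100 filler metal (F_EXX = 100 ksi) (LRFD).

Effective throat (given) t_e = 0.625 in.
A_we = 0.625 × 14 = 8.75 in².
F_nw = 0.6 F_EXX = 60 ksi.
φR_n = 0.75 × 60 × 8.75 = 393.8 kips.

φR_n ≈ 394 kips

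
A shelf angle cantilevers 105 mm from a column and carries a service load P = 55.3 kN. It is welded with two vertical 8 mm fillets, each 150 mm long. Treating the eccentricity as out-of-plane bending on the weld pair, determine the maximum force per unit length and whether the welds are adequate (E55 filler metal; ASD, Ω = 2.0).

E55XX → F_EXX = 550 MPa.
L_w = 2 × 150 = 300 mm; section modulus (unit throat) S = 2 × L²/6 = 7500 mm².
Direct shear f_v = P/L_w = 55.3×10³/300 = 184.3 N/mm.
Moment M = P × e = 55.3×10³ × 105 = 5806500 N·mm; bending f_b = M/S = 774.2 N/mm.
f_max = √(f_v² + f_b²) = √(184.3² + 774.2²) = 795.8 N/mm.
r_n/Ω = (1/2.0) × 0.6 × 550 × (0.707 × 8) = 933.2 N/mm → adequate.

f_max ≈ 796 N/mm; adequate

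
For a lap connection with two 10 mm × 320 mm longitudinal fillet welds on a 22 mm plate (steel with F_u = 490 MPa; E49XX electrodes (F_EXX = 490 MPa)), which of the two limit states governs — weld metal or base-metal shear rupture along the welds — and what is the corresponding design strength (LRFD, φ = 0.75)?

t_e = 0.707 × 10 = 7.07 mm; L = 640 mm.
Weld metal: φR_n = 0.75 × 0.6 × 490 × 7.07 × 640 × 10⁻³ = 997.7 kN.
Base metal (shear rupture): φR_n = 0.75 × 0.6 × 490 × 22 × 640 × 10⁻³ = 3105 kN.
Governing: weld metal.

φR_n ≈ 998 kN (weld metal governs)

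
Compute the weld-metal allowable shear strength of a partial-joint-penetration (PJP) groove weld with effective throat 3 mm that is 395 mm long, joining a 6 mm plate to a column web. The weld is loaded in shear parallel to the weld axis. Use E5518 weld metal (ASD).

R_n/Ω ≈ 196 kN

E55XX → F_EXX = 550 MPa.
Effective throat (given) t_e = 3 mm.
A_we = 3 × 395 = 1185 mm².
F_nw = 0.6 F_EXX = 330 MPa.
R_n/Ω = (330 × 1185) / 2.0 × 10⁻³ = 195.5 kN.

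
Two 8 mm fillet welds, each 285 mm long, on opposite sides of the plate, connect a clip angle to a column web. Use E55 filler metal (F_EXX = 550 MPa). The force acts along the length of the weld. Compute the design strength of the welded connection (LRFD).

φR_n ≈ 798 kN

Effective throat t_e = 0.707 × 8 = 5.656 mm.
Total length L = 570 mm; A_we = 5.656 × 570 = 3224 mm².
F_nw = 0.6 F_EXX = 0.6 × 550 = 330 MPa.
φR_n = 0.75 × 330 × 3224 × 10⁻³ = 797.9 kN.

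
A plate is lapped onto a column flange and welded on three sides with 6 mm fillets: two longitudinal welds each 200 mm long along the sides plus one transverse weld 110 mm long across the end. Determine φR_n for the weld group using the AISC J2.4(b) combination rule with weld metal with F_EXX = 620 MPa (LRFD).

φR_n ≈ 604 kN

t_e = 0.707 × 6 = 4.242 mm.
R_nwl = 0.6 × 620 × 4.242 × 400 × 10⁻³ = 631.2 kN (longitudinal, 2 welds).
R_nwt = 0.6 × 620 × 4.242 × 110 × 10⁻³ = 173.6 kN (transverse, base value).
(i) R_nwl + R_nwt = 804.8 kN; (ii) 0.85 R_nwl + 1.5 R_nwt = 796.9 kN.
R_n = max = 804.8 kN [governs: (i)]; φR_n = 603.6 kN.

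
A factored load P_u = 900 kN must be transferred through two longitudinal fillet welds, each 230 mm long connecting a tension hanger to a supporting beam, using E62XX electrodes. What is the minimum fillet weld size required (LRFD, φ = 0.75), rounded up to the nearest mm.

E62XX → F_EXX = 620 MPa.
Total weld length L = 460 mm.
Required throat t_e = P_u / (φ × 0.6 F_EXX × L) = 900 / (0.75 × 0.6 × 620 × 460 × 10⁻³) = 7.013 mm.
Required leg w = t_e / 0.707 = 9.919 mm → use 10 mm.

w = 10 mm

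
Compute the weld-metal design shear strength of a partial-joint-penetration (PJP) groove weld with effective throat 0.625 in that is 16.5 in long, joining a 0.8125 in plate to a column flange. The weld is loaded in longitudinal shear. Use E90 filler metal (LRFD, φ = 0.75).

φR_n ≈ 418 kips

E90XX → F_EXX = 90 ksi.
Effective throat (given) t_e = 0.625 in.
A_we = 0.625 × 16.5 = 10.31 in².
F_nw = 0.6 F_EXX = 54 ksi.
φR_n = 0.75 × 54 × 10.31 = 417.7 kips.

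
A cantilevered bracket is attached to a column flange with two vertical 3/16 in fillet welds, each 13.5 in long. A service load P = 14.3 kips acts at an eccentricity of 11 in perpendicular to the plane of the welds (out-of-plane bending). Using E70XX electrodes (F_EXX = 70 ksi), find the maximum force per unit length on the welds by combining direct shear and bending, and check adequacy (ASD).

L_w = 2 × 13.5 = 27 in; section modulus (unit throat) S = 2 × L²/6 = 60.75 in².
Direct shear f_v = P/L_w = 14.3/27 = 0.5296 kip/in.
Moment M = P × e = 14.3 × 11 = 157.3 kip·in; bending f_b = M/S = 2.589 kip/in.
f_max = √(f_v² + f_b²) = √(0.5296² + 2.589²) = 2.643 kip/in.
r_n/Ω = (1/2.0) × 0.6 × 70 × (0.707 × 0.1875) = 2.784 kip/in → adequate.

f_max ≈ 2.64 kip/in; adequate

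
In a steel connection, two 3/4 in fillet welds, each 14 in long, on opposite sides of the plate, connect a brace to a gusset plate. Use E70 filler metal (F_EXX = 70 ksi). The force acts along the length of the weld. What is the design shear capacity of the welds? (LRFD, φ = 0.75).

φR_n ≈ 468 kips

Effective throat t_e = 0.707 × 0.75 = 0.5302 in.
Total length L = 28 in; A_we = 0.5302 × 28 = 14.85 in².
F_nw = 0.6 F_EXX = 0.6 × 70 = 42 ksi.
φR_n = 0.75 × 42 × 14.85 = 467.7 kips.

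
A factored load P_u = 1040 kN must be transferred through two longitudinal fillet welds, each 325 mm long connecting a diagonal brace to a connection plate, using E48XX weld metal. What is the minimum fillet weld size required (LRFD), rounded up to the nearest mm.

w = 11 mm

E48XX → F_EXX = 480 MPa.
Total weld length L = 650 mm.
Required throat t_e = P_u / (φ × 0.6 F_EXX × L) = 1040 / (0.75 × 0.6 × 480 × 650 × 10⁻³) = 7.407 mm.
Required leg w = t_e / 0.707 = 10.48 mm → use 11 mm.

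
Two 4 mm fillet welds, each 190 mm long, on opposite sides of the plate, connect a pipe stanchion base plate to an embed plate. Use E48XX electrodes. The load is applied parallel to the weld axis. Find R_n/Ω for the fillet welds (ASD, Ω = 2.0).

R_n/Ω ≈ 155 kN

E48XX → F_EXX = 480 MPa.
Effective throat t_e = 0.707 × 4 = 2.828 mm.
Total length L = 380 mm; A_we = 2.828 × 380 = 1075 mm².
F_nw = 0.6 F_EXX = 0.6 × 480 = 288 MPa.
R_n = 288 × 1075 × 10⁻³ = 309.5 kN; R_n/Ω = 309.5/2.0 = 154.7 kN.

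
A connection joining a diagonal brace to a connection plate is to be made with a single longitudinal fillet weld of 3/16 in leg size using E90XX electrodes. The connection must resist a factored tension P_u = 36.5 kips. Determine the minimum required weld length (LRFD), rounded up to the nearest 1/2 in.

E90XX → F_EXX = 90 ksi.
Throat t_e = 0.707 × 0.1875 = 0.1326 in.
φr_n = 0.75 × 0.6 × 90 × 0.1326 = 5.369 kips/in.
L_req = P_u / φr_n = 36.5 / 5.369 = 6.799 in total.
Round up → use L = 7 in.

L = 7 in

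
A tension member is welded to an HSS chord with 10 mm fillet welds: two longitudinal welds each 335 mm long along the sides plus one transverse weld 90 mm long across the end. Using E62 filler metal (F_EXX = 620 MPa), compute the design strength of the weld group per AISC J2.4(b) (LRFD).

φR_n ≈ 1500 kN

t_e = 0.707 × 10 = 7.07 mm.
R_nwl = 0.6 × 620 × 7.07 × 670 × 10⁻³ = 1762 kN (longitudinal, 2 welds).
R_nwt = 0.6 × 620 × 7.07 × 90 × 10⁻³ = 236.7 kN (transverse, base value).
(i) R_nwl + R_nwt = 1999 kN; (ii) 0.85 R_nwl + 1.5 R_nwt = 1853 kN.
R_n = max = 1999 kN [governs: (i)]; φR_n = 1499 kN.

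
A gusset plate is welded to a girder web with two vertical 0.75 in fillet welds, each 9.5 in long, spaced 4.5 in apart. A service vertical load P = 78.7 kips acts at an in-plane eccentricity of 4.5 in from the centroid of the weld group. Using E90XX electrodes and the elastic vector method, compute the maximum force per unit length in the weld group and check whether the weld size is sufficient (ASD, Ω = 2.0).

f_max ≈ 10.3 kip/in; adequate

E90XX → F_EXX = 90 ksi.
Total weld length L_w = 19 in. Treat welds as unit-width lines.
Polar moment about centroid: J = 2[d³/12 + d(b/2)²] = 2[9.5³/12 + 9.5×2.25²] = 239.1 in³.
Direct shear f_v = P/L_w = 78.7 / 19 = 4.142 kip/in (vertical).
Torsion M = P·e = 78.7 × 4.5 = 354.15 kip·in.
Critical point at (x, y) = (2.25, 4.75) from centroid. f_tx = M·y/J = 7.036 kip/in; f_ty = M·x/J = 3.333 kip/in.
Resultant f_max = √[f_tx² + (f_v + f_ty)²] = √[7.036² + (4.142 + 3.333)²] = 10.27 kip/in.
Capacity per unit length: r_n/Ω = (1/2.0) × 0.6 × 90 × (0.707 × 0.75) = 14.32 kip/in.
10.27 ≤ 14.32 → adequate.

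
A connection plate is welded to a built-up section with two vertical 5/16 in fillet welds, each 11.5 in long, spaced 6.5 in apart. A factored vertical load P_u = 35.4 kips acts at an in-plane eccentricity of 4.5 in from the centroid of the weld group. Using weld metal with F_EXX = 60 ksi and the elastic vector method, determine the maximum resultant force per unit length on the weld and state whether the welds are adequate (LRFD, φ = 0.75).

Total weld length L_w = 23 in. Treat welds as unit-width lines.
Polar moment about centroid: J = 2[d³/12 + d(b/2)²] = 2[11.5³/12 + 11.5×3.25²] = 496.4 in³.
Direct shear f_v = P/L_w = 35.4 / 23 = 1.539 kip/in (vertical).
Torsion M = P·e = 35.4 × 4.5 = 159.3 kip·in.
Critical point at (x, y) = (3.25, 5.75) from centroid. f_tx = M·y/J = 1.845 kip/in; f_ty = M·x/J = 1.043 kip/in.
Resultant f_max = √[f_tx² + (f_v + f_ty)²] = √[1.845² + (1.539 + 1.043)²] = 3.174 kip/in.
Capacity per unit length: φr_n = 0.75 × 0.6 × 60 × (0.707 × 0.3125) = 5.965 kip/in.
3.174 ≤ 5.965 → adequate.

f_max ≈ 3.17 kip/in; adequate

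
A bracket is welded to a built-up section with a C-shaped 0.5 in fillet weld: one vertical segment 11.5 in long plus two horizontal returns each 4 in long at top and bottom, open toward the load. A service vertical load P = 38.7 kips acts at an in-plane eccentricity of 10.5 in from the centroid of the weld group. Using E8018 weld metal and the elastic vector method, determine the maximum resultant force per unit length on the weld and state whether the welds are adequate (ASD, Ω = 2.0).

E80XX → F_EXX = 80 ksi.
Total weld length L_w = 19.5 in. Treat welds as unit-width lines.
Centroid: x̄ = 2×4×2 / 19.5 = 0.8205 in from the vertical weld.
Polar moment about centroid: J = I_x + I_y = [11.5³/12 + 2×4×5.75²] + [11.5×0.8205² + 2(4³/12 + 4×1.179²)] = 420.8 in³.
Direct shear f_v = P/L_w = 38.7 / 19.5 = 1.985 kip/in (vertical).
Torsion M = P·e = 38.7 × 10.5 = 406.35 kip·in.
Critical point at (x, y) = (3.179, 5.75) from centroid. f_tx = M·y/J = 5.553 kip/in; f_ty = M·x/J = 3.07 kip/in.
Resultant f_max = √[f_tx² + (f_v + f_ty)²] = √[5.553² + (1.985 + 3.07)²] = 7.509 kip/in.
Capacity per unit length: r_n/Ω = (1/2.0) × 0.6 × 80 × (0.707 × 0.5) = 8.484 kip/in.
7.509 ≤ 8.484 → adequate.

f_max ≈ 7.51 kip/in; adequate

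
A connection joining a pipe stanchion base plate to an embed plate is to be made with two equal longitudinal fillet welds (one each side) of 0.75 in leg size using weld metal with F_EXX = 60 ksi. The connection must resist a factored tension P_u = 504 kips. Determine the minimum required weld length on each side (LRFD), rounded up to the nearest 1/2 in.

L = 18 in on each side

Throat t_e = 0.707 × 0.75 = 0.5302 in.
φr_n = 0.75 × 0.6 × 60 × 0.5302 = 14.32 kips/in.
L_req = P_u / φr_n = 504 / 14.32 = 35.2 in total.
Per side: 35.2 / 2 = 17.6 in.
Round up → use L = 18 in on each side.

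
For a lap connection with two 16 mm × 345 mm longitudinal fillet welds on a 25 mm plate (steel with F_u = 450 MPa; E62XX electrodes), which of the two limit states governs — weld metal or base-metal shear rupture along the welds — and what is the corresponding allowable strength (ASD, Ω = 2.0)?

R_n/Ω ≈ 1450 kN (weld metal governs)

E62XX → F_EXX = 620 MPa.
t_e = 0.707 × 16 = 11.31 mm; L = 690 mm.
Weld metal: R_n/Ω = (1/2.0) × 0.6 × 620 × 11.31 × 690 × 10⁻³ = 1452 kN.
Base metal (shear rupture): R_n/Ω = (1/2.0) × 0.6 × 450 × 25 × 690 × 10⁻³ = 2329 kN.
Governing: weld metal.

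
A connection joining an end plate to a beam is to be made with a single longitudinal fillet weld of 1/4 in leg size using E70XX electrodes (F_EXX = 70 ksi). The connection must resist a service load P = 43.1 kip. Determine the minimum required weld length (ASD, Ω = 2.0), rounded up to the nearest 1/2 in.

L = 12 in

Throat t_e = 0.707 × 0.25 = 0.1767 in.
r_n/Ω = (0.6 × 70 × 0.1767) / 2.0 = 3.712 kip/in.
L_req = P / (r_n/Ω) = 43.1 / 3.712 = 11.61 in total.
Round up → use L = 12 in.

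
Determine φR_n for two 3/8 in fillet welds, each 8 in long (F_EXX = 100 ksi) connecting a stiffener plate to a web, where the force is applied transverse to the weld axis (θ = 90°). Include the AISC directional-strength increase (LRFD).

φR_n ≈ 286 kip

t_e = 0.707 × 0.375 = 0.2651 in; A_we = 0.2651 × 16 = 4.242 in².
Directional factor: 1.0 + 0.5 sin^1.5(90°) = 1.5.
F_nw = 0.6 × 100 × 1.5 = 90 ksi.
φR_n = 0.75 × 90 × 4.242 = 286.3 kip.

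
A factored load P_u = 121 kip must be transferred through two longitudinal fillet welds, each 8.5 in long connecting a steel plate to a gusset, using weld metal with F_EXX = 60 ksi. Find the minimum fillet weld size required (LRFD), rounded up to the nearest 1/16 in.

Total weld length L = 17 in.
Required throat t_e = P_u / (φ × 0.6 F_EXX × L) = 121 / (0.75 × 0.6 × 60 × 17) = 0.2636 in.
Required leg w = t_e / 0.707 = 0.3729 in → use 3/8 in.

w = 3/8 in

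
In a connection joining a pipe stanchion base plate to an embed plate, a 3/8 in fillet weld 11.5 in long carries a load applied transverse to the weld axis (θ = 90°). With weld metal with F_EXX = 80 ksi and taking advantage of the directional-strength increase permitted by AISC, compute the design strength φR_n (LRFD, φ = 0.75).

φR_n ≈ 165 kips

t_e = 0.707 × 0.375 = 0.2651 in; A_we = 0.2651 × 11.5 = 3.049 in².
Directional factor: 1.0 + 0.5 sin^1.5(90°) = 1.5.
F_nw = 0.6 × 80 × 1.5 = 72 ksi.
φR_n = 0.75 × 72 × 3.049 = 164.6 kips.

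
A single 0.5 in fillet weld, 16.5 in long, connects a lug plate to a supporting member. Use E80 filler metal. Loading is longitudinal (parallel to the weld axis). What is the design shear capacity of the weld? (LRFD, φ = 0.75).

E80XX → F_EXX = 80 ksi.
Effective throat t_e = 0.707 × 0.5 = 0.3535 in.
Total length L = 16.5 in; A_we = 0.3535 × 16.5 = 5.833 in².
F_nw = 0.6 F_EXX = 0.6 × 80 = 48 ksi.
φR_n = 0.75 × 48 × 5.833 = 210 kip.

φR_n ≈ 210 kip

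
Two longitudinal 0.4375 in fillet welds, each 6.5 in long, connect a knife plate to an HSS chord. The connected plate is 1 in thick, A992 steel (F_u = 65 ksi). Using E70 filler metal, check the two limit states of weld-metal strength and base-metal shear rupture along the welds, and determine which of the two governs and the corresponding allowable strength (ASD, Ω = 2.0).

E70XX → F_EXX = 70 ksi.
t_e = 0.707 × 0.4375 = 0.3093 in; L = 13 in.
Weld metal: R_n/Ω = (1/2.0) × 0.6 × 70 × 0.3093 × 13 = 84.44 kip.
Base metal (shear rupture): R_n/Ω = (1/2.0) × 0.6 × 65 × 1 × 13 = 253.5 kip.
Governing: weld metal.

R_n/Ω ≈ 84.4 kip (weld metal governs)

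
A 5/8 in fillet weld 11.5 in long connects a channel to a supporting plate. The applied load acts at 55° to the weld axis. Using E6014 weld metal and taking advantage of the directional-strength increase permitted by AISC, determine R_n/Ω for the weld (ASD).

R_n/Ω ≈ 125 kip

E60XX → F_EXX = 60 ksi.
t_e = 0.707 × 0.625 = 0.4419 in; A_we = 0.4419 × 11.5 = 5.082 in².
Directional factor: 1.0 + 0.5 sin^1.5(55°) = 1.371.
F_nw = 0.6 × 60 × 1.371 = 49.35 ksi.
R_n/Ω = (49.35 × 5.082) / 2.0 = 125.4 kip.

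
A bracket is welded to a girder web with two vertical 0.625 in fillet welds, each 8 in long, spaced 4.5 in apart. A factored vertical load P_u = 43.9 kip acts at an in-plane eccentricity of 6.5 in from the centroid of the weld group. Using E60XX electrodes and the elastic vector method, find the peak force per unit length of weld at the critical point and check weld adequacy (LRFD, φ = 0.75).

E60XX → F_EXX = 60 ksi.
Total weld length L_w = 16 in. Treat welds as unit-width lines.
Polar moment about centroid: J = 2[d³/12 + d(b/2)²] = 2[8³/12 + 8×2.25²] = 166.3 in³.
Direct shear f_v = P/L_w = 43.9 / 16 = 2.744 kip/in (vertical).
Torsion M = P·e = 43.9 × 6.5 = 285.35 kip·in.
Critical point at (x, y) = (2.25, 4) from centroid. f_tx = M·y/J = 6.862 kip/in; f_ty = M·x/J = 3.86 kip/in.
Resultant f_max = √[f_tx² + (f_v + f_ty)²] = √[6.862² + (2.744 + 3.86)²] = 9.524 kip/in.
Capacity per unit length: φr_n = 0.75 × 0.6 × 60 × (0.707 × 0.625) = 11.93 kip/in.
9.524 ≤ 11.93 → adequate.

f_max ≈ 9.52 kip/in; adequate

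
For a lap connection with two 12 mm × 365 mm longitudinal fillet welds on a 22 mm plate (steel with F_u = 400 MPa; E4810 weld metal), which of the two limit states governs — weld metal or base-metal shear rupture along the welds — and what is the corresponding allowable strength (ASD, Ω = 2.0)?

E48XX → F_EXX = 480 MPa.
t_e = 0.707 × 12 = 8.484 mm; L = 730 mm.
Weld metal: R_n/Ω = (1/2.0) × 0.6 × 480 × 8.484 × 730 × 10⁻³ = 891.8 kN.
Base metal (shear rupture): R_n/Ω = (1/2.0) × 0.6 × 400 × 22 × 730 × 10⁻³ = 1927 kN.
Governing: weld metal.

R_n/Ω ≈ 892 kN (weld metal governs)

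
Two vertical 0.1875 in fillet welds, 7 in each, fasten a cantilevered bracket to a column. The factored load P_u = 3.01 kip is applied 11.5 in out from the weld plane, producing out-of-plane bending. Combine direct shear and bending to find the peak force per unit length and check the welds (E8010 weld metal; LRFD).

f_max ≈ 2.13 kip/in; adequate

E80XX → F_EXX = 80 ksi.
L_w = 2 × 7 = 14 in; section modulus (unit throat) S = 2 × L²/6 = 16.33 in².
Direct shear f_v = P/L_w = 3.01/14 = 0.215 kip/in.
Moment M = P × e = 3.01 × 11.5 = 34.615 kip·in; bending f_b = M/S = 2.119 kip/in.
f_max = √(f_v² + f_b²) = √(0.215² + 2.119²) = 2.13 kip/in.
φr_n = 0.75 × 0.6 × 80 × (0.707 × 0.1875) = 4.772 kip/in → adequate.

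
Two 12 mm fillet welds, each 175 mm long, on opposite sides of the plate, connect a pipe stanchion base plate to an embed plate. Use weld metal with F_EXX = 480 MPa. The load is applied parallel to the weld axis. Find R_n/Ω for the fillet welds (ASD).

Effective throat t_e = 0.707 × 12 = 8.484 mm.
Total length L = 350 mm; A_we = 8.484 × 350 = 2969 mm².
F_nw = 0.6 F_EXX = 0.6 × 480 = 288 MPa.
R_n = 288 × 2969 × 10⁻³ = 855.2 kN; R_n/Ω = 855.2/2.0 = 427.6 kN.

R_n/Ω ≈ 428 kN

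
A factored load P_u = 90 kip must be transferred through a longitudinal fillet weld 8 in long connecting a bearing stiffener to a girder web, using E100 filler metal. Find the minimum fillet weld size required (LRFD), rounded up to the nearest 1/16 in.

w = 3/8 in

E100XX → F_EXX = 100 ksi.
Total weld length L = 8 in.
Required throat t_e = P_u / (φ × 0.6 F_EXX × L) = 90 / (0.75 × 0.6 × 100 × 8) = 0.25 in.
Required leg w = t_e / 0.707 = 0.3536 in → use 3/8 in.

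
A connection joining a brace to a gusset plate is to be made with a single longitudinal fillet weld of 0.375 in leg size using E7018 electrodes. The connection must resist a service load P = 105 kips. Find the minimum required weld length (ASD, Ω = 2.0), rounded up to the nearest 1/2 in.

E70XX → F_EXX = 70 ksi.
Throat t_e = 0.707 × 0.375 = 0.2651 in.
r_n/Ω = (0.6 × 70 × 0.2651) / 2.0 = 5.568 kip/in.
L_req = P / (r_n/Ω) = 105 / 5.568 = 18.86 in total.
Round up → use L = 19 in.

L = 19 in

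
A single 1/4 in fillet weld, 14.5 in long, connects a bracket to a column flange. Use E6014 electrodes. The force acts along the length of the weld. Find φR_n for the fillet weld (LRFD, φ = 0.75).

E60XX → F_EXX = 60 ksi.
Effective throat t_e = 0.707 × 0.25 = 0.1767 in.
Total length L = 14.5 in; A_we = 0.1767 × 14.5 = 2.563 in².
F_nw = 0.6 F_EXX = 0.6 × 60 = 36 ksi.
φR_n = 0.75 × 36 × 2.563 = 69.2 kips.

φR_n ≈ 69.2 kips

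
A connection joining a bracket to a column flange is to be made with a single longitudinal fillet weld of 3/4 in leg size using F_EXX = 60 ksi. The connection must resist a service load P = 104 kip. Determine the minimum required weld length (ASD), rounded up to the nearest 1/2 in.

L = 11 in

Throat t_e = 0.707 × 0.75 = 0.5302 in.
r_n/Ω = (0.6 × 60 × 0.5302) / 2.0 = 9.544 kip/in.
L_req = P / (r_n/Ω) = 104 / 9.544 = 10.9 in total.
Round up → use L = 11 in.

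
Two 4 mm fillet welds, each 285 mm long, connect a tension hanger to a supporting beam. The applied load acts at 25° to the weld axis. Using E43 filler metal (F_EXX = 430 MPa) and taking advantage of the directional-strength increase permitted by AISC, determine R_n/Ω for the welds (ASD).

t_e = 0.707 × 4 = 2.828 mm; A_we = 2.828 × 570 = 1612 mm².
Directional factor: 1.0 + 0.5 sin^1.5(25°) = 1.137.
F_nw = 0.6 × 430 × 1.137 = 293.4 MPa.
R_n/Ω = (293.4 × 1612) / 2.0 × 10⁻³ = 236.5 kN.

R_n/Ω ≈ 237 kN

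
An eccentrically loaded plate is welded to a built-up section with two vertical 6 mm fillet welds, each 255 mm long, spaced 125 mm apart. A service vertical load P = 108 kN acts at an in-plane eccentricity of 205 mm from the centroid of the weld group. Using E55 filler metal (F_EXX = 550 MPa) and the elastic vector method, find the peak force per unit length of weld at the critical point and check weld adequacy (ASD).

Total weld length L_w = 510 mm. Treat welds as unit-width lines.
Polar moment about centroid: J = 2[d³/12 + d(b/2)²] = 2[255³/12 + 255×62.5²] = 4756000 mm³.
Direct shear f_v = P/L_w = 108×10³ / 510 = 211.8 N/mm (vertical).
Torsion M = P·e = 108×10³ × 205 = 22140000 N·mm.
Critical point at (x, y) = (62.5, 127.5) from centroid. f_tx = M·y/J = 593.6 N/mm; f_ty = M·x/J = 291 N/mm.
Resultant f_max = √[f_tx² + (f_v + f_ty)²] = √[593.6² + (211.8 + 291)²] = 777.9 N/mm.
Capacity per unit length: r_n/Ω = (1/2.0) × 0.6 × 550 × (0.707 × 6) = 699.9 N/mm.
777.9 > 699.9 → NOT adequate.

f_max ≈ 778 N/mm; NOT adequate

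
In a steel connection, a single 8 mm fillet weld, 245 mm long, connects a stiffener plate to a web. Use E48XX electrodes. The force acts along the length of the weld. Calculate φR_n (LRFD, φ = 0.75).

E48XX → F_EXX = 480 MPa.
Effective throat t_e = 0.707 × 8 = 5.656 mm.
Total length L = 245 mm; A_we = 5.656 × 245 = 1386 mm².
F_nw = 0.6 F_EXX = 0.6 × 480 = 288 MPa.
φR_n = 0.75 × 288 × 1386 × 10⁻³ = 299.3 kN.

φR_n ≈ 299 kN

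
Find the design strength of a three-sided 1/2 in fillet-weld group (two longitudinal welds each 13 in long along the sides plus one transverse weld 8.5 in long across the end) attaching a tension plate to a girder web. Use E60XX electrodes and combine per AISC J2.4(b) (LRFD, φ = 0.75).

E60XX → F_EXX = 60 ksi.
t_e = 0.707 × 0.5 = 0.3535 in.
R_nwl = 0.6 × 60 × 0.3535 × 26 = 330.9 kip (longitudinal, 2 welds).
R_nwt = 0.6 × 60 × 0.3535 × 8.5 = 108.2 kip (transverse, base value).
(i) R_nwl + R_nwt = 439 kip; (ii) 0.85 R_nwl + 1.5 R_nwt = 443.5 kip.
R_n = max = 443.5 kip [governs: (ii)]; φR_n = 332.6 kip.

φR_n ≈ 333 kip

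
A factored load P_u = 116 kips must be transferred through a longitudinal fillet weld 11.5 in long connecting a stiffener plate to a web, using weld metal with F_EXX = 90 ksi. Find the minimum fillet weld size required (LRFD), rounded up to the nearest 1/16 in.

Total weld length L = 11.5 in.
Required throat t_e = P_u / (φ × 0.6 F_EXX × L) = 116 / (0.75 × 0.6 × 90 × 11.5) = 0.2491 in.
Required leg w = t_e / 0.707 = 0.3523 in → use 3/8 in.

w = 3/8 in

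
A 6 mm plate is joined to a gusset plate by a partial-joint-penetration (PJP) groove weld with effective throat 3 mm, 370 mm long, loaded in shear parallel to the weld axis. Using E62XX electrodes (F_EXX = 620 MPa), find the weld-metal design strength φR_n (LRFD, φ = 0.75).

φR_n ≈ 310 kN

Effective throat (given) t_e = 3 mm.
A_we = 3 × 370 = 1110 mm².
F_nw = 0.6 F_EXX = 372 MPa.
φR_n = 0.75 × 372 × 1110 × 10⁻³ = 309.7 kN.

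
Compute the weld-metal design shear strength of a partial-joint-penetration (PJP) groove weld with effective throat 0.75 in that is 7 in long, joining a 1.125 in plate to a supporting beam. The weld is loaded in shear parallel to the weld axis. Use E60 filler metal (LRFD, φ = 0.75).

φR_n ≈ 142 kip

E60XX → F_EXX = 60 ksi.
Effective throat (given) t_e = 0.75 in.
A_we = 0.75 × 7 = 5.25 in².
F_nw = 0.6 F_EXX = 36 ksi.
φR_n = 0.75 × 36 × 5.25 = 141.8 kip.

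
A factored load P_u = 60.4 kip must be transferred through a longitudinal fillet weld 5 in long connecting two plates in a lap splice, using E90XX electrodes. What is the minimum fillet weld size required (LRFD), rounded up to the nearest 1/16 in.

E90XX → F_EXX = 90 ksi.
Total weld length L = 5 in.
Required throat t_e = P_u / (φ × 0.6 F_EXX × L) = 60.4 / (0.75 × 0.6 × 90 × 5) = 0.2983 in.
Required leg w = t_e / 0.707 = 0.4219 in → use 7/16 in.

w = 7/16 in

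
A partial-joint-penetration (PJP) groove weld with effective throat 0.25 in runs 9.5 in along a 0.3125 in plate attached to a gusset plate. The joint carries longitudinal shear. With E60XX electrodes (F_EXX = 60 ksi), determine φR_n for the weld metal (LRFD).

Effective throat (given) t_e = 0.25 in.
A_we = 0.25 × 9.5 = 2.375 in².
F_nw = 0.6 F_EXX = 36 ksi.
φR_n = 0.75 × 36 × 2.375 = 64.12 kip.

φR_n ≈ 64.1 kip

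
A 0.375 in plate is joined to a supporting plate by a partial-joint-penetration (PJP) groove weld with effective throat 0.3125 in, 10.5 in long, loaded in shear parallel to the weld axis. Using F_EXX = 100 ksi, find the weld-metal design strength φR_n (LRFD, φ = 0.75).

Effective throat (given) t_e = 0.3125 in.
A_we = 0.3125 × 10.5 = 3.281 in².
F_nw = 0.6 F_EXX = 60 ksi.
φR_n = 0.75 × 60 × 3.281 = 147.7 kips.

φR_n ≈ 148 kips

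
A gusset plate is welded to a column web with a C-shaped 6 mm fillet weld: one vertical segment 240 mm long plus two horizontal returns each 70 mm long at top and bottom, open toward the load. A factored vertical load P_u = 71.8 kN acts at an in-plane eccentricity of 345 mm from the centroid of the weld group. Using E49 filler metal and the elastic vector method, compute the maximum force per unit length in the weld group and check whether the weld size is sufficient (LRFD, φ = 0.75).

f_max ≈ 1080 N/mm; NOT adequate

E49XX → F_EXX = 490 MPa.
Total weld length L_w = 380 mm. Treat welds as unit-width lines.
Centroid: x̄ = 2×70×35 / 380 = 12.89 mm from the vertical weld.
Polar moment about centroid: J = I_x + I_y = [240³/12 + 2×70×120²] + [240×12.89² + 2(70³/12 + 70×22.11²)] = 3333000 mm³.
Direct shear f_v = P/L_w = 71.8×10³ / 380 = 188.9 N/mm (vertical).
Torsion M = P·e = 71.8×10³ × 345 = 24771000 N·mm.
Critical point at (x, y) = (57.11, 120) from centroid. f_tx = M·y/J = 891.7 N/mm; f_ty = M·x/J = 424.3 N/mm.
Resultant f_max = √[f_tx² + (f_v + f_ty)²] = √[891.7² + (188.9 + 424.3)²] = 1082 N/mm.
Capacity per unit length: φr_n = 0.75 × 0.6 × 490 × (0.707 × 6) = 935.4 N/mm.
1082 > 935.4 → NOT adequate.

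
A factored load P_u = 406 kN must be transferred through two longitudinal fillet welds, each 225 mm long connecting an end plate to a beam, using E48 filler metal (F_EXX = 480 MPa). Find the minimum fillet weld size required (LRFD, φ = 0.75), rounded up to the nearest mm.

w = 6 mm

Total weld length L = 450 mm.
Required throat t_e = P_u / (φ × 0.6 F_EXX × L) = 406 / (0.75 × 0.6 × 480 × 450 × 10⁻³) = 4.177 mm.
Required leg w = t_e / 0.707 = 5.908 mm → use 6 mm.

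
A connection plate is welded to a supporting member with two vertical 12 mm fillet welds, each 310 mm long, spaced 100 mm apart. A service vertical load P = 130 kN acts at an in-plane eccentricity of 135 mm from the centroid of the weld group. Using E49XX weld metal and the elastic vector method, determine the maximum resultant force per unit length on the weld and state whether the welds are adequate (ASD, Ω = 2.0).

E49XX → F_EXX = 490 MPa.
Total weld length L_w = 620 mm. Treat welds as unit-width lines.
Polar moment about centroid: J = 2[d³/12 + d(b/2)²] = 2[310³/12 + 310×50²] = 6515000 mm³.
Direct shear f_v = P/L_w = 130×10³ / 620 = 209.7 N/mm (vertical).
Torsion M = P·e = 130×10³ × 135 = 17550000 N·mm.
Critical point at (x, y) = (50, 155) from centroid. f_tx = M·y/J = 417.5 N/mm; f_ty = M·x/J = 134.7 N/mm.
Resultant f_max = √[f_tx² + (f_v + f_ty)²] = √[417.5² + (209.7 + 134.7)²] = 541.2 N/mm.
Capacity per unit length: r_n/Ω = (1/2.0) × 0.6 × 490 × (0.707 × 12) = 1247 N/mm.
541.2 ≤ 1247 → adequate.

f_max ≈ 541 N/mm; adequate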